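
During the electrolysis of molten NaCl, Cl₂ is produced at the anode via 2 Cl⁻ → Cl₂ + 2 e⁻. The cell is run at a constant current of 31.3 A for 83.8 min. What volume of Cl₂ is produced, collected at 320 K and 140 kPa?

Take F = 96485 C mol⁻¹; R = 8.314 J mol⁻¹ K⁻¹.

Q = I·t = 31.30 A × 5028.0 s = 157400 C.
n(e⁻) = Q/F = 157400 / 96485 = 1.631 mol.
2 electrons are transferred per Cl₂ molecule, so n(Cl₂) = 1.631 / 2 = 0.8155 mol.
V = nRT/P = (0.8155 × 8.314 × 320) / (140 × 10³ Pa) = 0.0155 m³ = 15.5 L.

15.5 L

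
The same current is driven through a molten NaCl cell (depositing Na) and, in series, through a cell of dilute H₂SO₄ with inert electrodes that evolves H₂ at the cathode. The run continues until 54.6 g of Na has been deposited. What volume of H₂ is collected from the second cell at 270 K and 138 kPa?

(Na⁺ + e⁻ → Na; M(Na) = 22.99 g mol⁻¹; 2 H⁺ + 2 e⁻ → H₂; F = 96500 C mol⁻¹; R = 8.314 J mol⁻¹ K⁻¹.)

19.3 L

n(Na) = 54.6 / 22.99 = 2.375 mol, so n(e⁻) = 1 × 2.375 = 2.375 mol.
The cells are in series, so the same 2.375 mol of electrons passes through the second cell.
2 H⁺ + 2 e⁻ → H₂ — 2 mol e⁻ per mol H₂, so n(H₂) = 2.375/2 = 1.187 mol.
V = nRT/P = (1.187 × 8.314 × 270) / (138 × 10³) = 0.0193 m³ = 19.3 L.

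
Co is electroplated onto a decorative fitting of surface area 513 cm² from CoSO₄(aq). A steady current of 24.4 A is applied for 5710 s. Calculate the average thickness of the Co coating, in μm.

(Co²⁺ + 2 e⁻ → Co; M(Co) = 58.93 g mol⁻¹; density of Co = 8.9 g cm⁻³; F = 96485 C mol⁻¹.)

93.2 μm

Q = I·t = 24.40 × 5710.0 = 139300 C; n(e⁻) = 1.444 mol.
n(Co) = n(e⁻)/2 = 0.7220 mol, so m = 0.7220 × 58.93 = 42.55 g.
Volume = m/ρ = 42.55 / 8.9 = 4.781 cm³.
Thickness = V/A = 4.781 / 513 = 0.00932 cm = 93.2 μm.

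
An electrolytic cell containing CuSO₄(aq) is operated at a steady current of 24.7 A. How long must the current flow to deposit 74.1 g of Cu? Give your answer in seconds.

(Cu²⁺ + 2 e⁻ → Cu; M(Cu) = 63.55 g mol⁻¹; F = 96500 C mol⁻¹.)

n(Cu) = m/M = 74.1 / 63.55 = 1.166 mol.
Each Cu atom requires 2 electrons, so n(e⁻) = 2 × 1.166 = 2.332 mol.
Q = n(e⁻)·F = 2.332 × 96500 = 225000 C.
t = Q/I = 225000 / 24.70 A = 9111 s.

9110 s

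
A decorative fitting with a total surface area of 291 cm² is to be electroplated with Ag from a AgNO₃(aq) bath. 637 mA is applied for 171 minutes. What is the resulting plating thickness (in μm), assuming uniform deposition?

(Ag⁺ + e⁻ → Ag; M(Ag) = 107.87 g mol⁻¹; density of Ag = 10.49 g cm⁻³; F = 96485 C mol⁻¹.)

Q = I·t = 0.6370 × 10260 = 6536 C; n(e⁻) = 0.06774 mol.
n(Ag) = n(e⁻)/1 = 0.06774 mol, so m = 0.06774 × 107.87 = 7.307 g.
Volume = m/ρ = 7.307 / 10.49 = 0.6965 cm³.
Thickness = V/A = 0.6965 / 291 = 0.00239 cm = 23.9 μm.

23.9 μm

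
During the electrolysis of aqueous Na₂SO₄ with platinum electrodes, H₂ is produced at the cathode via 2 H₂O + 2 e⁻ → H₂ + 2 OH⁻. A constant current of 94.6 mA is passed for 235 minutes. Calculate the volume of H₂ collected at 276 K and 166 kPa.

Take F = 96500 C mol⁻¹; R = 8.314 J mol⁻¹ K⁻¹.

Q = I·t = 0.09460 A × 14100 s = 1334 C.
n(e⁻) = Q/F = 1334 / 96500 = 0.01382 mol.
2 electrons are transferred per H₂ molecule, so n(H₂) = 0.01382 / 2 = 0.006911 mol.
V = nRT/P = (0.006911 × 8.314 × 276) / (166 × 10³ Pa) = 9.55 × 10⁻⁵ m³ = 0.0955 L.

0.0955 L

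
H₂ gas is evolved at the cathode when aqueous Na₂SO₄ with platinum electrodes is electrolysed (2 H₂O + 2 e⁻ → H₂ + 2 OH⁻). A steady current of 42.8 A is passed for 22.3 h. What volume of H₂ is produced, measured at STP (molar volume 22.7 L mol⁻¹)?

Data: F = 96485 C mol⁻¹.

404 L

Q = I·t = 42.80 A × 80280 s = 3436000 C.
n(e⁻) = Q/F = 3436000 / 96485 = 35.61 mol.
2 electrons are transferred per H₂ molecule, so n(H₂) = 35.61 / 2 = 17.81 mol.
V = n × V_m = 17.81 × 22.7 = 404 L.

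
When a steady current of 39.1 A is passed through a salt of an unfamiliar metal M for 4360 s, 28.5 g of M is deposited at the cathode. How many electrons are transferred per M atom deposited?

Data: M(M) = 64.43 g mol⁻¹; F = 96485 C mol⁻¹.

Q = I·t = 39.10 A × 4360.0 s = 170500 C, so n(e⁻) = 170500/96485 = 1.767 mol.
n(M) deposited = 28.5 / 64.43 = 0.4423 mol.
Electrons per atom = n(e⁻)/n(M) = 1.767 / 0.4423 = 3.99 ≈ 4, so the ion is M⁴⁺.

4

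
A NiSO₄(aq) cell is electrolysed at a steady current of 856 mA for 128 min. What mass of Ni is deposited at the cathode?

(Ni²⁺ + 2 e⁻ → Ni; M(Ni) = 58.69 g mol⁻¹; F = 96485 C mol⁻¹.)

2.00 g

Q = I·t = 0.8560 A × 7680.0 s = 6574 C.
n(e⁻) = Q/F = 6574 / 96485 = 0.06814 mol.
Ni²⁺ + 2 e⁻ → Ni, so n(Ni) = n(e⁻)/2 = 0.03407 mol.
m = n·M = 0.03407 × 58.69 = 2.00 g.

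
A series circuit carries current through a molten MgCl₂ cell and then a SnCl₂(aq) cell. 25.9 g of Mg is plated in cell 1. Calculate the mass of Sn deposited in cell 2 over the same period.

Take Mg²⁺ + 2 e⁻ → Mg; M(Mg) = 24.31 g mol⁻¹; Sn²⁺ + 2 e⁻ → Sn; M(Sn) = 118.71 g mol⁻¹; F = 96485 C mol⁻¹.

n(Mg) = 25.9 / 24.31 = 1.065 mol.
Since Mg²⁺ + 2 e⁻ → Mg, n(e⁻) passed = 2 × 1.065 = 2.131 mol.
Cells in series carry the same charge, so the same 2.131 mol of electrons passes through cell 2.
Sn²⁺ + 2 e⁻ → Sn, so n(Sn) = 2.131 / 2 = 1.065 mol.
m(Sn) = 1.065 × 118.71 = 126 g.

126 g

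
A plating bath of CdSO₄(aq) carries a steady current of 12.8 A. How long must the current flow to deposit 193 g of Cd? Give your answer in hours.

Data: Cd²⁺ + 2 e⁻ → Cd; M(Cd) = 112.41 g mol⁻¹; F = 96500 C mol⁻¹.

n(Cd) = m/M = 193 / 112.41 = 1.717 mol.
Each Cd atom requires 2 electrons, so n(e⁻) = 2 × 1.717 = 3.434 mol.
Q = n(e⁻)·F = 3.434 × 96500 = 331400 C.
t = Q/I = 331400 / 12.80 A = 25890 s = 7.19 h.

7.19 h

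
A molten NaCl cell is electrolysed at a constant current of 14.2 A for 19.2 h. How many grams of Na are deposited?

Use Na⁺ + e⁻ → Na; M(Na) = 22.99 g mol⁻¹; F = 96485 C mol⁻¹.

234 g

Q = I·t = 14.20 A × 69120 s = 981500 C.
n(e⁻) = Q/F = 981500 / 96485 = 10.17 mol.
Na⁺ + e⁻ → Na, so n(Na) = n(e⁻)/1 = 10.17 mol.
m = n·M = 10.17 × 22.99 = 234 g.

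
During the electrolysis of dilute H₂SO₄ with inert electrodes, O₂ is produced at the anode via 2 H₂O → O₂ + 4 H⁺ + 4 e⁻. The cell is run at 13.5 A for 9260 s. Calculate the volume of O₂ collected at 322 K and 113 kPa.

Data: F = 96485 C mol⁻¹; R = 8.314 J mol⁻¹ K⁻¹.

Q = I·t = 13.50 A × 9260.0 s = 125000 C.
n(e⁻) = Q/F = 125000 / 96485 = 1.296 mol.
4 electrons are transferred per O₂ molecule, so n(O₂) = 1.296 / 4 = 0.3239 mol.
V = nRT/P = (0.3239 × 8.314 × 322) / (113 × 10³ Pa) = 0.00767 m³ = 7.67 L.

7.67 L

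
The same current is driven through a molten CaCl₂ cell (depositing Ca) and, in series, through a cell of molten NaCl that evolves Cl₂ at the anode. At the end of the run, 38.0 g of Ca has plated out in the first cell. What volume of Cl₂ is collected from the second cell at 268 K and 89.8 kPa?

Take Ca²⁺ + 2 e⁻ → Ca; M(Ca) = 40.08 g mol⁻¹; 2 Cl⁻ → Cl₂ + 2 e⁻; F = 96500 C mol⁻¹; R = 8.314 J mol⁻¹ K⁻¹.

n(Ca) = 38.0 / 40.08 = 0.9481 mol, so n(e⁻) = 2 × 0.9481 = 1.896 mol.
The cells are in series, so the same 1.896 mol of electrons passes through the second cell.
2 Cl⁻ → Cl₂ + 2 e⁻ — 2 mol e⁻ per mol Cl₂, so n(Cl₂) = 1.896/2 = 0.9481 mol.
V = nRT/P = (0.9481 × 8.314 × 268) / (89.8 × 10³) = 0.0235 m³ = 23.5 L.

23.5 L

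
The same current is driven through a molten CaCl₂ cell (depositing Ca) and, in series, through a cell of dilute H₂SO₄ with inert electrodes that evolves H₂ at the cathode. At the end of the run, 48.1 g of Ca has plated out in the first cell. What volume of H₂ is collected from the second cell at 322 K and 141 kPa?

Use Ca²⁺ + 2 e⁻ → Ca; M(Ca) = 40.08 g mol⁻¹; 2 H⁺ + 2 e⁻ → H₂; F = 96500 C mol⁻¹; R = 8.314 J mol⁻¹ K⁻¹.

22.8 L

n(Ca) = 48.1 / 40.08 = 1.200 mol, so n(e⁻) = 2 × 1.200 = 2.400 mol.
The cells are in series, so the same 2.400 mol of electrons passes through the second cell.
2 H⁺ + 2 e⁻ → H₂ — 2 mol e⁻ per mol H₂, so n(H₂) = 2.400/2 = 1.200 mol.
V = nRT/P = (1.200 × 8.314 × 322) / (141 × 10³) = 0.0228 m³ = 22.8 L.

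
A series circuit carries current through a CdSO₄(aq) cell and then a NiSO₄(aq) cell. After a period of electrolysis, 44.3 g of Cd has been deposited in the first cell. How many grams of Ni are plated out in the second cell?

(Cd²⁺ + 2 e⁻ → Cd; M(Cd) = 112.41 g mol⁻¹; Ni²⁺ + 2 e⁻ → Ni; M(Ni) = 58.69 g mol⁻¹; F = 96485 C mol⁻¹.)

23.1 g

n(Cd) = 44.3 / 112.41 = 0.3941 mol.
Since Cd²⁺ + 2 e⁻ → Cd, n(e⁻) passed = 2 × 0.3941 = 0.7882 mol.
Cells in series carry the same charge, so the same 0.7882 mol of electrons passes through cell 2.
Ni²⁺ + 2 e⁻ → Ni, so n(Ni) = 0.7882 / 2 = 0.3941 mol.
m(Ni) = 0.3941 × 58.69 = 23.1 g.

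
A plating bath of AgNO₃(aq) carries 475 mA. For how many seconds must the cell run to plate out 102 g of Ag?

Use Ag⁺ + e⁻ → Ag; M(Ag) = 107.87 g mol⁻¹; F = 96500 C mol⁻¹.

n(Ag) = m/M = 102 / 107.87 = 0.9456 mol.
Each Ag atom requires 1 electron, so n(e⁻) = 1 × 0.9456 = 0.9456 mol.
Q = n(e⁻)·F = 0.9456 × 96500 = 91250 C.
t = Q/I = 91250 / 0.4750 A = 192100 s.

1.92 × 10⁵ s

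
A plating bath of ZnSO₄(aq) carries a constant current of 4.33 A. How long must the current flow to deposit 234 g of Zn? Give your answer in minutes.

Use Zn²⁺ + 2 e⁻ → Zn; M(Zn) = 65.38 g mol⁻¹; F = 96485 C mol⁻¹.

2660 min

n(Zn) = m/M = 234 / 65.38 = 3.579 mol.
Each Zn atom requires 2 electrons, so n(e⁻) = 2 × 3.579 = 7.158 mol.
Q = n(e⁻)·F = 7.158 × 96485 = 690700 C.
t = Q/I = 690700 / 4.330 A = 159500 s = 2660 min.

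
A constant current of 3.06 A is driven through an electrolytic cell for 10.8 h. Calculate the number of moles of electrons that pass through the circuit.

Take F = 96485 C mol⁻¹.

Q = I·t = 3.060 A × 38880 s = 119000 C.
n(e⁻) = Q/F = 119000 / 96485 = 1.23 mol.

1.23 mol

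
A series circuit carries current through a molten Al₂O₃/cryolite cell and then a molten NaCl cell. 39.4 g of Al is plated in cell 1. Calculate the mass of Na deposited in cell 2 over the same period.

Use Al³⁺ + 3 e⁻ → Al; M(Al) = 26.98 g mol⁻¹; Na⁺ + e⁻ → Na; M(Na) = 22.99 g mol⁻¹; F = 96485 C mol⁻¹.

n(Al) = 39.4 / 26.98 = 1.460 mol.
Since Al³⁺ + 3 e⁻ → Al, n(e⁻) passed = 3 × 1.460 = 4.381 mol.
Cells in series carry the same charge, so the same 4.381 mol of electrons passes through cell 2.
Na⁺ + e⁻ → Na, so n(Na) = 4.381 / 1 = 4.381 mol.
m(Na) = 4.381 × 22.99 = 101 g.

101 g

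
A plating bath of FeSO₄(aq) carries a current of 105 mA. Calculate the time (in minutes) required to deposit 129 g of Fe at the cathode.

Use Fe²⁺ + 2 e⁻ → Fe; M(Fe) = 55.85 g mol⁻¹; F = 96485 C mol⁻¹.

70700 min

n(Fe) = m/M = 129 / 55.85 = 2.310 mol.
Each Fe atom requires 2 electrons, so n(e⁻) = 2 × 2.310 = 4.620 mol.
Q = n(e⁻)·F = 4.620 × 96485 = 445700 C.
t = Q/I = 445700 / 0.1050 A = 4245000 s = 70700 min.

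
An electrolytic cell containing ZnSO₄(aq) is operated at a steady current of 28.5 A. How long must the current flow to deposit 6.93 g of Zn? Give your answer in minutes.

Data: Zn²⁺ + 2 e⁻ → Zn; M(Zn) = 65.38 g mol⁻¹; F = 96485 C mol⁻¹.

n(Zn) = m/M = 6.93 / 65.38 = 0.1060 mol.
Each Zn atom requires 2 electrons, so n(e⁻) = 2 × 0.1060 = 0.2120 mol.
Q = n(e⁻)·F = 0.2120 × 96485 = 20450 C.
t = Q/I = 20450 / 28.50 A = 717.7 s = 12.0 min.

12.0 min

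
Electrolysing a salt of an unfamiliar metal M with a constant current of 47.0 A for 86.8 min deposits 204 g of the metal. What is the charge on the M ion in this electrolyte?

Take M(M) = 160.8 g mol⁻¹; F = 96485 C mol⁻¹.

+2

Q = I·t = 47.00 A × 5208.0 s = 244800 C, so n(e⁻) = 244800/96485 = 2.537 mol.
n(M) deposited = 204 / 160.8 = 1.269 mol.
Electrons per atom = n(e⁻)/n(M) = 2.537 / 1.269 = 2.00 ≈ 2, so the ion is M²⁺.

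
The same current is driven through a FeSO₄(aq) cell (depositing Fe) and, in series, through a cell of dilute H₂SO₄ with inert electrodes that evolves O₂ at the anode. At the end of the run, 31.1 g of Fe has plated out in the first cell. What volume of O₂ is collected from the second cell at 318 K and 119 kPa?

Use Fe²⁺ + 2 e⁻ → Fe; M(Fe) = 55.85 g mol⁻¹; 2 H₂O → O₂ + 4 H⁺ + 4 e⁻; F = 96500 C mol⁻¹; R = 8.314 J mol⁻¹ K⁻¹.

6.19 L

n(Fe) = 31.1 / 55.85 = 0.5568 mol, so n(e⁻) = 2 × 0.5568 = 1.114 mol.
The cells are in series, so the same 1.114 mol of electrons passes through the second cell.
2 H₂O → O₂ + 4 H⁺ + 4 e⁻ — 4 mol e⁻ per mol O₂, so n(O₂) = 1.114/4 = 0.2784 mol.
V = nRT/P = (0.2784 × 8.314 × 318) / (119 × 10³) = 0.00619 m³ = 6.19 L.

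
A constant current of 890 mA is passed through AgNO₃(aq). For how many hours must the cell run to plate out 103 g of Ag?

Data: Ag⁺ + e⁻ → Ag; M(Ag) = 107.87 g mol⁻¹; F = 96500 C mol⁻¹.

28.8 h

n(Ag) = m/M = 103 / 107.87 = 0.9549 mol.
Each Ag atom requires 1 electron, so n(e⁻) = 1 × 0.9549 = 0.9549 mol.
Q = n(e⁻)·F = 0.9549 × 96500 = 92140 C.
t = Q/I = 92140 / 0.8900 A = 103500 s = 28.8 h.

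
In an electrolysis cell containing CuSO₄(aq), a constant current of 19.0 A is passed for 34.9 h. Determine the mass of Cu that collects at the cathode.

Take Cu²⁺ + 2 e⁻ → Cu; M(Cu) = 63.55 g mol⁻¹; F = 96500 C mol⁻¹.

Q = I·t = 19.00 A × 125640 s = 2387000 C.
n(e⁻) = Q/F = 2387000 / 96500 = 24.74 mol.
Cu²⁺ + 2 e⁻ → Cu, so n(Cu) = n(e⁻)/2 = 12.37 mol.
m = n·M = 12.37 × 63.55 = 786 g.

786 g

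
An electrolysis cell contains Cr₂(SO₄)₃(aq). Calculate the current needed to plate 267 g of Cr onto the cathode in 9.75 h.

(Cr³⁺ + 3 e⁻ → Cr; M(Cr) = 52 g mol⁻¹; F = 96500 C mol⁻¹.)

n(Cr) = 267 / 52 = 5.135 mol.
n(e⁻) = 3 × 5.135 = 15.40 mol.
Q = n(e⁻)·F = 15.40 × 96500 = 1486000 C.
I = Q/t = 1486000 / 35100 s = 42.3 A.

42.3 A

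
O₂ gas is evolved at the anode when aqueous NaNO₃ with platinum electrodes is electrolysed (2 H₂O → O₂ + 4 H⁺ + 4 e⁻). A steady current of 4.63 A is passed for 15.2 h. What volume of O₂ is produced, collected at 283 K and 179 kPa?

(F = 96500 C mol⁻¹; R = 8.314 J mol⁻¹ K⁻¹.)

Q = I·t = 4.630 A × 54720 s = 253400 C.
n(e⁻) = Q/F = 253400 / 96500 = 2.625 mol.
4 electrons are transferred per O₂ molecule, so n(O₂) = 2.625 / 4 = 0.6564 mol.
V = nRT/P = (0.6564 × 8.314 × 283) / (179 × 10³ Pa) = 0.00863 m³ = 8.63 L.

8.63 L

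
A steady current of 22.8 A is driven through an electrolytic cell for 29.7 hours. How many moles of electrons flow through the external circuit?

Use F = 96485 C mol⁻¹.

25.3 mol

Q = I·t = 22.80 A × 106920 s = 2438000 C.
n(e⁻) = Q/F = 2438000 / 96485 = 25.3 mol.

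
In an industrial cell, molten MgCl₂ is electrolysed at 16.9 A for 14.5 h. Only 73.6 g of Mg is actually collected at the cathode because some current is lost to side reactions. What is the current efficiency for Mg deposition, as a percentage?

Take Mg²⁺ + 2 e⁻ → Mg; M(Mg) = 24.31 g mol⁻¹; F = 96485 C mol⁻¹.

66.2 %

Q = I·t = 16.90 × 52200 = 882200 C; n(e⁻) = 882200/96485 = 9.143 mol.
Theoretical n(Mg) = n(e⁻)/2 = 4.572 mol, i.e. m_theo = 4.572 × 24.31 = 111.1 g.
Efficiency = m_actual / m_theo = 73.6 / 111.1 = 66.2 %.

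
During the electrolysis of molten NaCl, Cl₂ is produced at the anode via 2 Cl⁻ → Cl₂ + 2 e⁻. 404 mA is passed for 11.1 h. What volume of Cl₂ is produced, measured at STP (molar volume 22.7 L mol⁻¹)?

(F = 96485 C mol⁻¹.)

Q = I·t = 0.4040 A × 39960 s = 16140 C.
n(e⁻) = Q/F = 16140 / 96485 = 0.1673 mol.
2 electrons are transferred per Cl₂ molecule, so n(Cl₂) = 0.1673 / 2 = 0.08366 mol.
V = n × V_m = 0.08366 × 22.7 = 1.90 L.

1.90 L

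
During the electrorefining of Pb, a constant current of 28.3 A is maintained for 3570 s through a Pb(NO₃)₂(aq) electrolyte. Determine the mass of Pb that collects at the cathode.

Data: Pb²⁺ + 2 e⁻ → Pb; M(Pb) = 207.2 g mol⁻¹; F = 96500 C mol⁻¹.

108 g

Q = I·t = 28.30 A × 3570.0 s = 101000 C.
n(e⁻) = Q/F = 101000 / 96500 = 1.047 mol.
Pb²⁺ + 2 e⁻ → Pb, so n(Pb) = n(e⁻)/2 = 0.5235 mol.
m = n·M = 0.5235 × 207.2 = 108 g.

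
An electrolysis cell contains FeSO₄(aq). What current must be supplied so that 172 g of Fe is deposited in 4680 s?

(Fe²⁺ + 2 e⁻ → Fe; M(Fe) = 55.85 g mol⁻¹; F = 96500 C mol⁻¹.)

127 A

n(Fe) = 172 / 55.85 = 3.080 mol.
n(e⁻) = 2 × 3.080 = 6.159 mol.
Q = n(e⁻)·F = 6.159 × 96500 = 594400 C.
I = Q/t = 594400 / 4680.0 s = 127 A.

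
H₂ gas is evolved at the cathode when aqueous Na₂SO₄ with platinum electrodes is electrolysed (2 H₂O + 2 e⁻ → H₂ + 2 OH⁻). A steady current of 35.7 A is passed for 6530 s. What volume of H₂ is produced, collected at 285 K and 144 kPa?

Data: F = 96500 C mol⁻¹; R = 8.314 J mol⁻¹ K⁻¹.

Q = I·t = 35.70 A × 6530.0 s = 233100 C.
n(e⁻) = Q/F = 233100 / 96500 = 2.416 mol.
2 electrons are transferred per H₂ molecule, so n(H₂) = 2.416 / 2 = 1.208 mol.
V = nRT/P = (1.208 × 8.314 × 285) / (144 × 10³ Pa) = 0.0199 m³ = 19.9 L.

19.9 L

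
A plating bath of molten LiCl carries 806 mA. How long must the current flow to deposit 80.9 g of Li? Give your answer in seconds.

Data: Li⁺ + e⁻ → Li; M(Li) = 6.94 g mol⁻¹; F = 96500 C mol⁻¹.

1.40 × 10⁶ s

n(Li) = m/M = 80.9 / 6.94 = 11.66 mol.
Each Li atom requires 1 electron, so n(e⁻) = 1 × 11.66 = 11.66 mol.
Q = n(e⁻)·F = 11.66 × 96500 = 1125000 C.
t = Q/I = 1125000 / 0.8060 A = 1396000 s.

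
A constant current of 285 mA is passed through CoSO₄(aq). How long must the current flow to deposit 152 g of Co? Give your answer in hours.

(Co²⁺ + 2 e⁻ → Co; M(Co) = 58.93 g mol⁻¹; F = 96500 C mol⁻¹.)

n(Co) = m/M = 152 / 58.93 = 2.579 mol.
Each Co atom requires 2 electrons, so n(e⁻) = 2 × 2.579 = 5.159 mol.
Q = n(e⁻)·F = 5.159 × 96500 = 497800 C.
t = Q/I = 497800 / 0.2850 A = 1747000 s = 485 h.

485 h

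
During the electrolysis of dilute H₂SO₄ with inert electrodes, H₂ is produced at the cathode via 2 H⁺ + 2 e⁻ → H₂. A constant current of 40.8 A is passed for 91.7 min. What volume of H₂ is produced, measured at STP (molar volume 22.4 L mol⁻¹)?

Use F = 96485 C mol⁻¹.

26.1 L

Q = I·t = 40.80 A × 5502.0 s = 224500 C.
n(e⁻) = Q/F = 224500 / 96485 = 2.327 mol.
2 electrons are transferred per H₂ molecule, so n(H₂) = 2.327 / 2 = 1.163 mol.
V = n × V_m = 1.163 × 22.4 = 26.1 L.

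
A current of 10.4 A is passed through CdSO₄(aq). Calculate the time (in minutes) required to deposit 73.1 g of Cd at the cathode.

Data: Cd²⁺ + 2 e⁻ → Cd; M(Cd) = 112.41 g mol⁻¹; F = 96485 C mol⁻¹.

n(Cd) = m/M = 73.1 / 112.41 = 0.6503 mol.
Each Cd atom requires 2 electrons, so n(e⁻) = 2 × 0.6503 = 1.301 mol.
Q = n(e⁻)·F = 1.301 × 96485 = 125500 C.
t = Q/I = 125500 / 10.40 A = 12070 s = 201 min.

201 min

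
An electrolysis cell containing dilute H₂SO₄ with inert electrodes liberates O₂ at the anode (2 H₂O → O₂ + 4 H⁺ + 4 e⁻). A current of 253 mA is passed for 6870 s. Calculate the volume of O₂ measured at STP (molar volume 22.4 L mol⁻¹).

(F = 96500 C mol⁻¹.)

0.101 L

Q = I·t = 0.2530 A × 6870.0 s = 1738 C.
n(e⁻) = Q/F = 1738 / 96500 = 0.01801 mol.
4 electrons are transferred per O₂ molecule, so n(O₂) = 0.01801 / 4 = 0.004503 mol.
V = n × V_m = 0.004503 × 22.4 = 0.101 L.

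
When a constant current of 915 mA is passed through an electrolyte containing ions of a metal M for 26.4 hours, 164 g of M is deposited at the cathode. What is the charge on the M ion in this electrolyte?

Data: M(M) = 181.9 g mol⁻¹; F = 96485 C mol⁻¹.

+1

Q = I·t = 0.9150 A × 95040 s = 86960 C, so n(e⁻) = 86960/96485 = 0.9013 mol.
n(M) deposited = 164 / 181.9 = 0.9016 mol.
Electrons per atom = n(e⁻)/n(M) = 0.9013 / 0.9016 = 1.00 ≈ 1, so the ion is M⁺.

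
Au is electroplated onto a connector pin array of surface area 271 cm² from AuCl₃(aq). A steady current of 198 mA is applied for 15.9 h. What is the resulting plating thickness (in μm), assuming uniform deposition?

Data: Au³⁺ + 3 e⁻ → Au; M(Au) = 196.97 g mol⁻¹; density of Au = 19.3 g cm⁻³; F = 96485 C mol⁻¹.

Q = I·t = 0.1980 × 57240 = 11330 C; n(e⁻) = 0.1175 mol.
n(Au) = n(e⁻)/3 = 0.03915 mol, so m = 0.03915 × 196.97 = 7.712 g.
Volume = m/ρ = 7.712 / 19.3 = 0.3996 cm³.
Thickness = V/A = 0.3996 / 271 = 0.00147 cm = 14.7 μm.

14.7 μm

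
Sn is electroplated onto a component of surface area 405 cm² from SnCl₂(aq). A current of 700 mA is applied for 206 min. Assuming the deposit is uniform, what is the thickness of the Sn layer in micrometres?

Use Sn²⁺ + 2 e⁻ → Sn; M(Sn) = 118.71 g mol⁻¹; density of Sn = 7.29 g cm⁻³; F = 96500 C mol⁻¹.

18.0 μm

Q = I·t = 0.7000 × 12360 = 8652 C; n(e⁻) = 0.08966 mol.
n(Sn) = n(e⁻)/2 = 0.04483 mol, so m = 0.04483 × 118.71 = 5.322 g.
Volume = m/ρ = 5.322 / 7.29 = 0.7300 cm³.
Thickness = V/A = 0.7300 / 405 = 0.00180 cm = 18.0 μm.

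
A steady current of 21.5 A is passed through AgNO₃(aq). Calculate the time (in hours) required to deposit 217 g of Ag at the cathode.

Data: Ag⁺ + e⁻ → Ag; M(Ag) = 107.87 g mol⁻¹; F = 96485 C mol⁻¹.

n(Ag) = m/M = 217 / 107.87 = 2.012 mol.
Each Ag atom requires 1 electron, so n(e⁻) = 1 × 2.012 = 2.012 mol.
Q = n(e⁻)·F = 2.012 × 96485 = 194100 C.
t = Q/I = 194100 / 21.50 A = 9028 s = 2.51 h.

2.51 h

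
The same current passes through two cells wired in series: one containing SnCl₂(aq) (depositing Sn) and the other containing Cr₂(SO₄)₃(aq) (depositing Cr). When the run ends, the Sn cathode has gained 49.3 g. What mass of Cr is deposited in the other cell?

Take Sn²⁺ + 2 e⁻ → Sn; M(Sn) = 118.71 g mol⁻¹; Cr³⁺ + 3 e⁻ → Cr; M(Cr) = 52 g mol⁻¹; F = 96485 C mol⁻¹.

n(Sn) = 49.3 / 118.71 = 0.4153 mol.
Since Sn²⁺ + 2 e⁻ → Sn, n(e⁻) passed = 2 × 0.4153 = 0.8306 mol.
Cells in series carry the same charge, so the same 0.8306 mol of electrons passes through cell 2.
Cr³⁺ + 3 e⁻ → Cr, so n(Cr) = 0.8306 / 3 = 0.2769 mol.
m(Cr) = 0.2769 × 52 = 14.4 g.

14.4 g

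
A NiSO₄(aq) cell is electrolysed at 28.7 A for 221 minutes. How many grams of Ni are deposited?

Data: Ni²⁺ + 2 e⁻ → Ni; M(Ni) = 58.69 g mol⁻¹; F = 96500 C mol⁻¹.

Q = I·t = 28.70 A × 13260 s = 380600 C.
n(e⁻) = Q/F = 380600 / 96500 = 3.944 mol.
Ni²⁺ + 2 e⁻ → Ni, so n(Ni) = n(e⁻)/2 = 1.972 mol.
m = n·M = 1.972 × 58.69 = 116 g.

116 g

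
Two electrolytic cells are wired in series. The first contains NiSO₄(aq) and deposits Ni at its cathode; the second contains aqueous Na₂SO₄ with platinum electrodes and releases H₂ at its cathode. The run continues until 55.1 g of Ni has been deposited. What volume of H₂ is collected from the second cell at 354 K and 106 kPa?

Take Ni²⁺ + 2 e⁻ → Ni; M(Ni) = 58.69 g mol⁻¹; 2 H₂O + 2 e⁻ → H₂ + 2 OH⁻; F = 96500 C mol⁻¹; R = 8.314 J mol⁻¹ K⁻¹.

n(Ni) = 55.1 / 58.69 = 0.9388 mol, so n(e⁻) = 2 × 0.9388 = 1.878 mol.
The cells are in series, so the same 1.878 mol of electrons passes through the second cell.
2 H₂O + 2 e⁻ → H₂ + 2 OH⁻ — 2 mol e⁻ per mol H₂, so n(H₂) = 1.878/2 = 0.9388 mol.
V = nRT/P = (0.9388 × 8.314 × 354) / (106 × 10³) = 0.0261 m³ = 26.1 L.

26.1 L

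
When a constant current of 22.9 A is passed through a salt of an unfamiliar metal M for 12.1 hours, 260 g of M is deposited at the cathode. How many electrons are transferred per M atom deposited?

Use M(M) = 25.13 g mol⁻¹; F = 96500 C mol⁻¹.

Q = I·t = 22.90 A × 43560 s = 997500 C, so n(e⁻) = 997500/96500 = 10.34 mol.
n(M) deposited = 260 / 25.13 = 10.35 mol.
Electrons per atom = n(e⁻)/n(M) = 10.34 / 10.35 = 0.999 ≈ 1, so the ion is M⁺.

1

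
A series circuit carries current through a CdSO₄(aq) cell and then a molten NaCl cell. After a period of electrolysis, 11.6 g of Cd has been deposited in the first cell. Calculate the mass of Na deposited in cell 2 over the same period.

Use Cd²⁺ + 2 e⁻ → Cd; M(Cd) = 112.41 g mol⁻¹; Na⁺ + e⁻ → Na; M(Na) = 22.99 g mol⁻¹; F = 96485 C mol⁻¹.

4.74 g

n(Cd) = 11.6 / 112.41 = 0.1032 mol.
Since Cd²⁺ + 2 e⁻ → Cd, n(e⁻) passed = 2 × 0.1032 = 0.2064 mol.
Cells in series carry the same charge, so the same 0.2064 mol of electrons passes through cell 2.
Na⁺ + e⁻ → Na, so n(Na) = 0.2064 / 1 = 0.2064 mol.
m(Na) = 0.2064 × 22.99 = 4.74 g.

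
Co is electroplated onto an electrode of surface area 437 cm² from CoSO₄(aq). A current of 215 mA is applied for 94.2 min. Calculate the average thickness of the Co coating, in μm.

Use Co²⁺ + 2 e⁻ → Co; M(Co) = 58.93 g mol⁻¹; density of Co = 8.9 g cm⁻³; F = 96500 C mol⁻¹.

0.954 μm

Q = I·t = 0.2150 × 5652.0 = 1215 C; n(e⁻) = 0.01259 mol.
n(Co) = n(e⁻)/2 = 0.006296 mol, so m = 0.006296 × 58.93 = 0.3710 g.
Volume = m/ρ = 0.3710 / 8.9 = 0.04169 cm³.
Thickness = V/A = 0.04169 / 437 = 9.54 × 10⁻⁵ cm = 0.954 μm.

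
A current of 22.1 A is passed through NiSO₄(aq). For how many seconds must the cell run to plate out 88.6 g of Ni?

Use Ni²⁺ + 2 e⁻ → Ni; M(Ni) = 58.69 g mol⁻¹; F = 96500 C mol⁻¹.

n(Ni) = m/M = 88.6 / 58.69 = 1.510 mol.
Each Ni atom requires 2 electrons, so n(e⁻) = 2 × 1.510 = 3.019 mol.
Q = n(e⁻)·F = 3.019 × 96500 = 291400 C.
t = Q/I = 291400 / 22.10 A = 13180 s.

13200 s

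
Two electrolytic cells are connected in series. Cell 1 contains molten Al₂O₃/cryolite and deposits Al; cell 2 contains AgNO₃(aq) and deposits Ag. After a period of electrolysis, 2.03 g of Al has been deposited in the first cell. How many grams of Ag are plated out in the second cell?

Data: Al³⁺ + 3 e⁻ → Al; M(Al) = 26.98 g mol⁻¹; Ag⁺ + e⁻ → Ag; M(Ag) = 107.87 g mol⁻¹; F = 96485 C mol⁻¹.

n(Al) = 2.03 / 26.98 = 0.07524 mol.
Since Al³⁺ + 3 e⁻ → Al, n(e⁻) passed = 3 × 0.07524 = 0.2257 mol.
Cells in series carry the same charge, so the same 0.2257 mol of electrons passes through cell 2.
Ag⁺ + e⁻ → Ag, so n(Ag) = 0.2257 / 1 = 0.2257 mol.
m(Ag) = 0.2257 × 107.87 = 24.3 g.

24.3 g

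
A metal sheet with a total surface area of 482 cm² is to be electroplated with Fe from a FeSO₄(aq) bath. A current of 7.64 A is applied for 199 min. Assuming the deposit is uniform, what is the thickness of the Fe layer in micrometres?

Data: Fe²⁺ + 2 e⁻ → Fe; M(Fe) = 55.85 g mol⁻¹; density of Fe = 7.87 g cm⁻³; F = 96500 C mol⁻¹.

69.6 μm

Q = I·t = 7.640 × 11940 = 91220 C; n(e⁻) = 0.9453 mol.
n(Fe) = n(e⁻)/2 = 0.4727 mol, so m = 0.4727 × 55.85 = 26.40 g.
Volume = m/ρ = 26.40 / 7.87 = 3.354 cm³.
Thickness = V/A = 3.354 / 482 = 0.00696 cm = 69.6 μm.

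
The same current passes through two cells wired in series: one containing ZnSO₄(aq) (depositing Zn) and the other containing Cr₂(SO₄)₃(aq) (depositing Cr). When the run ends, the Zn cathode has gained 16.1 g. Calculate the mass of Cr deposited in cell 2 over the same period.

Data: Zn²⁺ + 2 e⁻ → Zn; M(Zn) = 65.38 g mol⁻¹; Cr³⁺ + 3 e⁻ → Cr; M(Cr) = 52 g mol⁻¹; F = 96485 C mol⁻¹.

8.54 g

n(Zn) = 16.1 / 65.38 = 0.2463 mol.
Since Zn²⁺ + 2 e⁻ → Zn, n(e⁻) passed = 2 × 0.2463 = 0.4925 mol.
Cells in series carry the same charge, so the same 0.4925 mol of electrons passes through cell 2.
Cr³⁺ + 3 e⁻ → Cr, so n(Cr) = 0.4925 / 3 = 0.1642 mol.
m(Cr) = 0.1642 × 52 = 8.54 g.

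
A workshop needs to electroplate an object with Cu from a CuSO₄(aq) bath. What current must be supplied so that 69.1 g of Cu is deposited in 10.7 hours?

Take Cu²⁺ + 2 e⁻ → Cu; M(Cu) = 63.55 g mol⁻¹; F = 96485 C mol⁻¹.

n(Cu) = 69.1 / 63.55 = 1.087 mol.
n(e⁻) = 2 × 1.087 = 2.175 mol.
Q = n(e⁻)·F = 2.175 × 96485 = 209800 C.
I = Q/t = 209800 / 38520 s = 5.45 A.

5.45 A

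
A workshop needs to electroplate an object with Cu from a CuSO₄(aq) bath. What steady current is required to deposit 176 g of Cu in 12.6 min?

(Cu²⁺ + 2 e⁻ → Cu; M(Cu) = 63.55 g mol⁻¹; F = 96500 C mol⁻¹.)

707 A

n(Cu) = 176 / 63.55 = 2.769 mol.
n(e⁻) = 2 × 2.769 = 5.539 mol.
Q = n(e⁻)·F = 5.539 × 96500 = 534500 C.
I = Q/t = 534500 / 756.00 s = 707 A.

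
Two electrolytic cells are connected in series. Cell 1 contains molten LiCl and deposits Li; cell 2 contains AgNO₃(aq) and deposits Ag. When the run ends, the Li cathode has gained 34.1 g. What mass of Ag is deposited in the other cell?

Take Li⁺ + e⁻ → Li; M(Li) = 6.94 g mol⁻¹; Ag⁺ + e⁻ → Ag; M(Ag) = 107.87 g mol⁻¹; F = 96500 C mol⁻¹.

530 g

n(Li) = 34.1 / 6.94 = 4.914 mol.
Since Li⁺ + e⁻ → Li, n(e⁻) passed = 1 × 4.914 = 4.914 mol.
Cells in series carry the same charge, so the same 4.914 mol of electrons passes through cell 2.
Ag⁺ + e⁻ → Ag, so n(Ag) = 4.914 / 1 = 4.914 mol.
m(Ag) = 4.914 × 107.87 = 530 g.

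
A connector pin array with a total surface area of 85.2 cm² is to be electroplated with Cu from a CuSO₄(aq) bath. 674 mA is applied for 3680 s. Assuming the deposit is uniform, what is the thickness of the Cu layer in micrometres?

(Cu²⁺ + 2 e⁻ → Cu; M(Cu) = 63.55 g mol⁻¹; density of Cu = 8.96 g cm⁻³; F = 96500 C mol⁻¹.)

Q = I·t = 0.6740 × 3680.0 = 2480 C; n(e⁻) = 0.02570 mol.
n(Cu) = n(e⁻)/2 = 0.01285 mol, so m = 0.01285 × 63.55 = 0.8167 g.
Volume = m/ρ = 0.8167 / 8.96 = 0.09115 cm³.
Thickness = V/A = 0.09115 / 85.2 = 0.00107 cm = 10.7 μm.

10.7 μm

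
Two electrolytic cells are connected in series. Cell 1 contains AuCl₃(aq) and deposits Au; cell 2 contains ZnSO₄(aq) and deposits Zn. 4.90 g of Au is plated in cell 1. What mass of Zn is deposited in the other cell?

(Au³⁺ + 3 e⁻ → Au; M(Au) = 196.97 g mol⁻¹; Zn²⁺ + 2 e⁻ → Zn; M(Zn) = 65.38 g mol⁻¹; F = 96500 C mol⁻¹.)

n(Au) = 4.90 / 196.97 = 0.02488 mol.
Since Au³⁺ + 3 e⁻ → Au, n(e⁻) passed = 3 × 0.02488 = 0.07463 mol.
Cells in series carry the same charge, so the same 0.07463 mol of electrons passes through cell 2.
Zn²⁺ + 2 e⁻ → Zn, so n(Zn) = 0.07463 / 2 = 0.03732 mol.
m(Zn) = 0.03732 × 65.38 = 2.44 g.

2.44 g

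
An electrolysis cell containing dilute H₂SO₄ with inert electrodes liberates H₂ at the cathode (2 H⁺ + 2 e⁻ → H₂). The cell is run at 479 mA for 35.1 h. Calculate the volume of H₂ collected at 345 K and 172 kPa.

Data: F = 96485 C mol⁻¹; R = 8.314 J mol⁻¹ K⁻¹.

5.23 L

Q = I·t = 0.4790 A × 126360 s = 60530 C.
n(e⁻) = Q/F = 60530 / 96485 = 0.6273 mol.
2 electrons are transferred per H₂ molecule, so n(H₂) = 0.6273 / 2 = 0.3137 mol.
V = nRT/P = (0.3137 × 8.314 × 345) / (172 × 10³ Pa) = 0.00523 m³ = 5.23 L.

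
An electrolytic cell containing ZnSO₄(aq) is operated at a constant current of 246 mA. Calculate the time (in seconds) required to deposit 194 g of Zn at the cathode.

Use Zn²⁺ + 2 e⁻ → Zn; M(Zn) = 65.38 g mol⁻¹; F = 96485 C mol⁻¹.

2.33 × 10⁶ s

n(Zn) = m/M = 194 / 65.38 = 2.967 mol.
Each Zn atom requires 2 electrons, so n(e⁻) = 2 × 2.967 = 5.935 mol.
Q = n(e⁻)·F = 5.935 × 96485 = 572600 C.
t = Q/I = 572600 / 0.2460 A = 2328000 s.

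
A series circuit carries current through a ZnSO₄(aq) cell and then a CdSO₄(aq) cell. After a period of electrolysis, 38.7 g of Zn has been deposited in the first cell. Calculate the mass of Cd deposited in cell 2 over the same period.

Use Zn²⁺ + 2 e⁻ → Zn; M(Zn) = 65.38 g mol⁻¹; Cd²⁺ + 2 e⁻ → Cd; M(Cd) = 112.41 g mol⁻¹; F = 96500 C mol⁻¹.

n(Zn) = 38.7 / 65.38 = 0.5919 mol.
Since Zn²⁺ + 2 e⁻ → Zn, n(e⁻) passed = 2 × 0.5919 = 1.184 mol.
Cells in series carry the same charge, so the same 1.184 mol of electrons passes through cell 2.
Cd²⁺ + 2 e⁻ → Cd, so n(Cd) = 1.184 / 2 = 0.5919 mol.
m(Cd) = 0.5919 × 112.41 = 66.5 g.

66.5 g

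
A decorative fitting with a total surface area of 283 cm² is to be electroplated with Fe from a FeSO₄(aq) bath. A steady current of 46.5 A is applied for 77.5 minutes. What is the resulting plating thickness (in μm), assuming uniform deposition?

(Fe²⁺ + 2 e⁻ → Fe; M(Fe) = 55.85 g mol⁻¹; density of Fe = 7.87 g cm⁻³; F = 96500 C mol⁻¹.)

Q = I·t = 46.50 × 4650.0 = 216200 C; n(e⁻) = 2.241 mol.
n(Fe) = n(e⁻)/2 = 1.120 mol, so m = 1.120 × 55.85 = 62.57 g.
Volume = m/ρ = 62.57 / 7.87 = 7.951 cm³.
Thickness = V/A = 7.951 / 283 = 0.0281 cm = 281 μm.

281 μm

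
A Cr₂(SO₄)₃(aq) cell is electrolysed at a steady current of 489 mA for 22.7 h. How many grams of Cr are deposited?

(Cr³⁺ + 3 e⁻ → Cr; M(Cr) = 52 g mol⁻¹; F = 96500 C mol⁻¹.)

7.18 g

Q = I·t = 0.4890 A × 81720 s = 39960 C.
n(e⁻) = Q/F = 39960 / 96500 = 0.4141 mol.
Cr³⁺ + 3 e⁻ → Cr, so n(Cr) = n(e⁻)/3 = 0.1380 mol.
m = n·M = 0.1380 × 52 = 7.18 g.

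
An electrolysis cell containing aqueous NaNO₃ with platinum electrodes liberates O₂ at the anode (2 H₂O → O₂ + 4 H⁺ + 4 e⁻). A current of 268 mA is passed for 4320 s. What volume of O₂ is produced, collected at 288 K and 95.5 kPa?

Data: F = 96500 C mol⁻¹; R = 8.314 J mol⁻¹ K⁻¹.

Q = I·t = 0.2680 A × 4320.0 s = 1158 C.
n(e⁻) = Q/F = 1158 / 96500 = 0.01200 mol.
4 electrons are transferred per O₂ molecule, so n(O₂) = 0.01200 / 4 = 0.002999 mol.
V = nRT/P = (0.002999 × 8.314 × 288) / (95.5 × 10³ Pa) = 7.52 × 10⁻⁵ m³ = 0.0752 L.

0.0752 L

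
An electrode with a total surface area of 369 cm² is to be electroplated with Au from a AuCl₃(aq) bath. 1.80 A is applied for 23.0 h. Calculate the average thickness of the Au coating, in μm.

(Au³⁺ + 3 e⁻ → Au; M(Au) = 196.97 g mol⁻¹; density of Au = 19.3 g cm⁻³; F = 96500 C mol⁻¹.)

Q = I·t = 1.800 × 82800 = 149000 C; n(e⁻) = 1.544 mol.
n(Au) = n(e⁻)/3 = 0.5148 mol, so m = 0.5148 × 196.97 = 101.4 g.
Volume = m/ρ = 101.4 / 19.3 = 5.254 cm³.
Thickness = V/A = 5.254 / 369 = 0.0142 cm = 142 μm.

142 μm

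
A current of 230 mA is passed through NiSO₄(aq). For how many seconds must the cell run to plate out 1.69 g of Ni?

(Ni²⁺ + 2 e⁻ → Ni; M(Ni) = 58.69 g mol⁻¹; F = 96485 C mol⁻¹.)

n(Ni) = m/M = 1.69 / 58.69 = 0.02880 mol.
Each Ni atom requires 2 electrons, so n(e⁻) = 2 × 0.02880 = 0.05759 mol.
Q = n(e⁻)·F = 0.05759 × 96485 = 5557 C.
t = Q/I = 5557 / 0.2300 A = 24160 s.

24200 s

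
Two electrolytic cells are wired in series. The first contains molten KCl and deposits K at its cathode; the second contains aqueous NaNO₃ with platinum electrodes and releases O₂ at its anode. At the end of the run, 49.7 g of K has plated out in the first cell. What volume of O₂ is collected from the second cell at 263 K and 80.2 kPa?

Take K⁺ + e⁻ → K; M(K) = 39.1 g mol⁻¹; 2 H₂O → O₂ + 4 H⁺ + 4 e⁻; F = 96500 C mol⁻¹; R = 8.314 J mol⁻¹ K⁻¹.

n(K) = 49.7 / 39.1 = 1.271 mol, so n(e⁻) = 1 × 1.271 = 1.271 mol.
The cells are in series, so the same 1.271 mol of electrons passes through the second cell.
2 H₂O → O₂ + 4 H⁺ + 4 e⁻ — 4 mol e⁻ per mol O₂, so n(O₂) = 1.271/4 = 0.3178 mol.
V = nRT/P = (0.3178 × 8.314 × 263) / (80.2 × 10³) = 0.00866 m³ = 8.66 L.

8.66 L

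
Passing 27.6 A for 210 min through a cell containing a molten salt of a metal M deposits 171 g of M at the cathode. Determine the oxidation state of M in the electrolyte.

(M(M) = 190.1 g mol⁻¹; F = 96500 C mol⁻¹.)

Q = I·t = 27.60 A × 12600 s = 347800 C, so n(e⁻) = 347800/96500 = 3.604 mol.
n(M) deposited = 171 / 190.1 = 0.8995 mol.
Electrons per atom = n(e⁻)/n(M) = 3.604 / 0.8995 = 4.01 ≈ 4, so the ion is M⁴⁺.

+4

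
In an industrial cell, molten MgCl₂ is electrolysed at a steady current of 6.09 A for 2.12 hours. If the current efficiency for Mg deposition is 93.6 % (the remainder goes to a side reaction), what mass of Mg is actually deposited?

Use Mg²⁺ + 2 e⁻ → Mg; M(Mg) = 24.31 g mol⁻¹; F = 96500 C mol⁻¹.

5.48 g

Q = I·t = 6.090 × 7632.0 = 46480 C.
n(e⁻) = 46480/96500 = 0.4816 mol; theoretically n(Mg) = 0.4816/2 = 0.2408 mol, m_theo = 5.854 g.
At 93.6 % efficiency, m_actual = 0.936 × 5.854 = 5.48 g.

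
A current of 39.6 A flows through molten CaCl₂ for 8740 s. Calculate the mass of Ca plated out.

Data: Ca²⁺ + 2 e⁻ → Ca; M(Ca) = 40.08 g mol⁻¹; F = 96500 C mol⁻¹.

Q = I·t = 39.60 A × 8740.0 s = 346100 C.
n(e⁻) = Q/F = 346100 / 96500 = 3.587 mol.
Ca²⁺ + 2 e⁻ → Ca, so n(Ca) = n(e⁻)/2 = 1.793 mol.
m = n·M = 1.793 × 40.08 = 71.9 g.

71.9 g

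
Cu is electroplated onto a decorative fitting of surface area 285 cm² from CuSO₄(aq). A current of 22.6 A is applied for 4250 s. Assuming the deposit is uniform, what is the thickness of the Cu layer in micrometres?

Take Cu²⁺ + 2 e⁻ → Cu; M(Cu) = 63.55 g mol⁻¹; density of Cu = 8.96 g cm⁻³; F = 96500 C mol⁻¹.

124 μm

Q = I·t = 22.60 × 4250.0 = 96050 C; n(e⁻) = 0.9953 mol.
n(Cu) = n(e⁻)/2 = 0.4977 mol, so m = 0.4977 × 63.55 = 31.63 g.
Volume = m/ρ = 31.63 / 8.96 = 3.530 cm³.
Thickness = V/A = 3.530 / 285 = 0.0124 cm = 124 μm.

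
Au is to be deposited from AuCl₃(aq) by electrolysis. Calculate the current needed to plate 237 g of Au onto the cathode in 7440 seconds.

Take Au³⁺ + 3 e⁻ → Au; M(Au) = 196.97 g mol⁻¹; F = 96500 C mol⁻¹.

n(Au) = 237 / 196.97 = 1.203 mol.
n(e⁻) = 3 × 1.203 = 3.610 mol.
Q = n(e⁻)·F = 3.610 × 96500 = 348300 C.
I = Q/t = 348300 / 7440.0 s = 46.8 A.

46.8 A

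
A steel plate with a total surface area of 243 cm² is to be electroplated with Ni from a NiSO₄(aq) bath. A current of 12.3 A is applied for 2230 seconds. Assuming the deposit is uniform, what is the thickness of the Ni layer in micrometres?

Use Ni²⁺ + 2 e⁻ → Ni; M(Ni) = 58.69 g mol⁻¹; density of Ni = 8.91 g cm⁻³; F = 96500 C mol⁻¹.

38.5 μm

Q = I·t = 12.30 × 2230.0 = 27430 C; n(e⁻) = 0.2842 mol.
n(Ni) = n(e⁻)/2 = 0.1421 mol, so m = 0.1421 × 58.69 = 8.341 g.
Volume = m/ρ = 8.341 / 8.91 = 0.9361 cm³.
Thickness = V/A = 0.9361 / 243 = 0.00385 cm = 38.5 μm.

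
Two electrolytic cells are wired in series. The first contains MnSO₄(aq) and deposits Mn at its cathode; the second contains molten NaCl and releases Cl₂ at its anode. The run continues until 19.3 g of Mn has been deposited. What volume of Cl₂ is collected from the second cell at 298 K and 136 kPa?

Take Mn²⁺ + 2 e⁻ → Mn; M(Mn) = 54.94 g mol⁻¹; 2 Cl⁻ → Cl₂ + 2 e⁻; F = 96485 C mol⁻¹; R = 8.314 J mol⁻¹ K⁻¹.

6.40 L

n(Mn) = 19.3 / 54.94 = 0.3513 mol, so n(e⁻) = 2 × 0.3513 = 0.7026 mol.
The cells are in series, so the same 0.7026 mol of electrons passes through the second cell.
2 Cl⁻ → Cl₂ + 2 e⁻ — 2 mol e⁻ per mol Cl₂, so n(Cl₂) = 0.7026/2 = 0.3513 mol.
V = nRT/P = (0.3513 × 8.314 × 298) / (136 × 10³) = 0.00640 m³ = 6.40 L.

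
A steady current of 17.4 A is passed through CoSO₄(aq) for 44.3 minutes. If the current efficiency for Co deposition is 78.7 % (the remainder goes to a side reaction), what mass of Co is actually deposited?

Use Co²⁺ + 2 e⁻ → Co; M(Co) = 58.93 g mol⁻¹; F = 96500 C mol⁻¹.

Q = I·t = 17.40 × 2658.0 = 46250 C.
n(e⁻) = 46250/96500 = 0.4793 mol; theoretically n(Co) = 0.4793/2 = 0.2396 mol, m_theo = 14.12 g.
At 78.7 % efficiency, m_actual = 0.787 × 14.12 = 11.1 g.

11.1 g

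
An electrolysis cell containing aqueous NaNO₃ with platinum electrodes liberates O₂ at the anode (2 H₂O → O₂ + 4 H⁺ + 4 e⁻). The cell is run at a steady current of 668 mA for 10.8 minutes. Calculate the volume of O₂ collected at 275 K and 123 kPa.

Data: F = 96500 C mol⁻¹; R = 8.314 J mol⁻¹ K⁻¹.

Q = I·t = 0.6680 A × 648.00 s = 432.9 C.
n(e⁻) = Q/F = 432.9 / 96500 = 0.004486 mol.
4 electrons are transferred per O₂ molecule, so n(O₂) = 0.004486 / 4 = 0.001121 mol.
V = nRT/P = (0.001121 × 8.314 × 275) / (123 × 10³ Pa) = 2.08 × 10⁻⁵ m³ = 0.0208 L.

0.0208 L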